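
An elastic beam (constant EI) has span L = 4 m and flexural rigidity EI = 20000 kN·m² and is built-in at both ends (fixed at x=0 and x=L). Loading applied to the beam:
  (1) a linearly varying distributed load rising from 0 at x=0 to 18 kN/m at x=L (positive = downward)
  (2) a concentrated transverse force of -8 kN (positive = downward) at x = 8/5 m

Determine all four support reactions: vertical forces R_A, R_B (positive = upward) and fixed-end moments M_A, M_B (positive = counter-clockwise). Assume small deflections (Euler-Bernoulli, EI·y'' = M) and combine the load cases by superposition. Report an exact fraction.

Load 1 — triangular load w₀=18 kN/m (0→w₀ over full span):
  R_A = 3w₀L/20 = 3·18·4/20 = 54/5 kN
  M_A = w₀L²/30 = 18·4²/30 = 48/5 kN·m
  R_B = 7w₀L/20 = 7·18·4/20 = 126/5 kN
  M_B = -w₀L²/20 = -18·4²/20 = -72/5 kN·m
Load 2 — point force P=-8 kN at a=8/5 m (b=L-a=12/5):
  R_A = Pb²(3a+b)/L³ = (-8)·(12/5)²·(3·(8/5)+(12/5))/4³ = -648/125 kN
  M_A = Pab²/L² = (-8)·(8/5)·(12/5)²/4² = -576/125 kN·m
  R_B = Pa²(a+3b)/L³ = (-8)·(8/5)²·((8/5)+3·(12/5))/4³ = -352/125 kN
  M_B = -Pa²b/L² = -(-8)·(8/5)²·(12/5)/4² = 384/125 kN·m
Superposition: R_A = 702/125 kN, M_A = 624/125 kN·m, R_B = 2798/125 kN, M_B = -1416/125 kN·m

R_A = 702/125 kN, M_A = 624/125 kN·m, R_B = 2798/125 kN, M_B = -1416/125 kN·m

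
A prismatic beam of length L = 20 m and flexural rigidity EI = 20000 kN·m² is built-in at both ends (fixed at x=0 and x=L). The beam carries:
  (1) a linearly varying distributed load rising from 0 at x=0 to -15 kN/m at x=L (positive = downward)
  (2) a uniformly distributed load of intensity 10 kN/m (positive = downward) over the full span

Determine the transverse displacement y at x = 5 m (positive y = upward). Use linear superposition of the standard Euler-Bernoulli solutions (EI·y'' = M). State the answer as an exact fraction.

y(5) = -39/1024 m

Load 1 — triangular load w₀=-15 kN/m (0→w₀ over full span):
  y_1 = -w₀x²(L-x)²(x+2L)/(120LEI) = -(-15)·5²·(20-5)²·(5+2·20)/(120·20·20000) = 81/1024 m
Load 2 — uniform load w=10 kN/m over full span:
  y_2 = -wx²(L-x)²/(24EI) = -10·5²·(20-5)²/(24·20000) = -15/128 m
Superposition: y = Σ y_i = -39/1024 m ≈ -0.038086 m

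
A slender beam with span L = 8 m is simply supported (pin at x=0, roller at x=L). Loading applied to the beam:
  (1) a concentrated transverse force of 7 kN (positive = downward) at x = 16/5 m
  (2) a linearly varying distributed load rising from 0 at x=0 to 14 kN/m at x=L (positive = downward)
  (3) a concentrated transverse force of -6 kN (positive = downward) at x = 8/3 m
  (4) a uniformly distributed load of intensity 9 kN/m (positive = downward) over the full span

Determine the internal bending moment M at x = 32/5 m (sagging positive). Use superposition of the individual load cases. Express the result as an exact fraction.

Load 1 — point force P=7 kN at a=16/5 m (b=L-a=24/5):
  M_1 = Pa(L-x)/L  [x>a] = 7·(16/5)·(8-(32/5))/8 = 112/25 kN·m
Load 2 — triangular load w₀=14 kN/m (0→w₀ over full span):
  M_2 = w₀Lx/6 - w₀x³/(6L) = 14·8·(32/5)/6 - 14·(32/5)³/(6·8) = 5376/125 kN·m
Load 3 — point force P=-6 kN at a=8/3 m (b=L-a=16/3):
  M_3 = Pa(L-x)/L  [x>a] = (-6)·(8/3)·(8-(32/5))/8 = -16/5 kN·m
Load 4 — uniform load w=9 kN/m over full span:
  M_4 = wx(L-x)/2 = 9·(32/5)·(8-(32/5))/2 = 1152/25 kN·m
Superposition: M = Σ M_i = 11296/125 kN·m ≈ 90.368000 kN·m

M(32/5) = 11296/125 kN·m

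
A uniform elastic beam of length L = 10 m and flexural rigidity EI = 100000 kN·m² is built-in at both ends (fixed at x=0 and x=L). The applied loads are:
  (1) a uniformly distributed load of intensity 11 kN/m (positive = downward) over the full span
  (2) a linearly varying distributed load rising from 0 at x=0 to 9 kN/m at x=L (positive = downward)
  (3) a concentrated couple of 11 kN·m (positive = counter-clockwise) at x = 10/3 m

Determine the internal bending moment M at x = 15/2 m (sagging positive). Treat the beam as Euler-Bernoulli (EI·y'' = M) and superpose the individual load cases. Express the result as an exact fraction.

Load 1 — uniform load w=11 kN/m over full span:
  M_1 = wLx/2 - wL²/12 - wx²/2 = 11·10·(15/2)/2 - 11·10²/12 - 11·(15/2)²/2 = 275/24 kN·m
Load 2 — triangular load w₀=9 kN/m (0→w₀ over full span):
  M_2 = 3w₀Lx/20 - w₀L²/30 - w₀x³/(6L) = 3·9·10·(15/2)/20 - 9·10²/30 - 9·(15/2)³/(6·10) = 255/32 kN·m
Load 3 — applied couple M₀=11 kN·m at a=10/3 m (b=L-a=20/3):
  M_3 = R_Ax - M_A - M₀  [x>a] with R_A=22/15, M_A=0 = (22/15)·(15/2) - 0 - 11 = 0 kN·m
Superposition: M = Σ M_i = 1865/96 kN·m ≈ 19.427083 kN·m

M(15/2) = 1865/96 kN·m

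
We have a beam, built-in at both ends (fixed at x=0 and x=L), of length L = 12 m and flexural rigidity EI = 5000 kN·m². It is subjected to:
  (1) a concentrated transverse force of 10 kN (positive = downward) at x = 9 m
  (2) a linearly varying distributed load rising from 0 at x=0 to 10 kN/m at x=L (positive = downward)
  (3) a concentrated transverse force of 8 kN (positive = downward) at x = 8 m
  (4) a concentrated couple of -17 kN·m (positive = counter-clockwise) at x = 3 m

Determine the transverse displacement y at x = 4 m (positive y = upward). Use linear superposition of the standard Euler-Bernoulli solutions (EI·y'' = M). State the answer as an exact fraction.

Load 1 — point force P=10 kN at a=9 m (b=L-a=3):
  y_1 = -Pb²x²(3aL-(3a+b)x)/(6L³EI)  [x≤a] = -10·3²·4²·(3·9·12-(3·9+3)·4)/(6·12³·5000) = -17/3000 m
Load 2 — triangular load w₀=10 kN/m (0→w₀ over full span):
  y_2 = -w₀x²(L-x)²(x+2L)/(120LEI) = -10·4²·(12-4)²·(4+2·12)/(120·12·5000) = -224/5625 m
Load 3 — point force P=8 kN at a=8 m (b=L-a=4):
  y_3 = -Pb²x²(3aL-(3a+b)x)/(6L³EI)  [x≤a] = -8·4²·4²·(3·8·12-(3·8+4)·4)/(6·12³·5000) = -352/50625 m
Load 4 — applied couple M₀=-17 kN·m at a=3 m (b=L-a=9):
  y_4 = (R_Ax³/6 - M_Ax²/2 - M₀(x-a)²/2)/EI  [x>a] with R_A=-51/32, M_A=51/16 = ((-51/32)·4³/6 - (51/16)·4²/2 - (-17)·(4-3)²/2)/5000 = -17/2500 m
Superposition: y = Σ y_i = -23993/405000 m ≈ -0.059242 m

y(4) = -23993/405000 m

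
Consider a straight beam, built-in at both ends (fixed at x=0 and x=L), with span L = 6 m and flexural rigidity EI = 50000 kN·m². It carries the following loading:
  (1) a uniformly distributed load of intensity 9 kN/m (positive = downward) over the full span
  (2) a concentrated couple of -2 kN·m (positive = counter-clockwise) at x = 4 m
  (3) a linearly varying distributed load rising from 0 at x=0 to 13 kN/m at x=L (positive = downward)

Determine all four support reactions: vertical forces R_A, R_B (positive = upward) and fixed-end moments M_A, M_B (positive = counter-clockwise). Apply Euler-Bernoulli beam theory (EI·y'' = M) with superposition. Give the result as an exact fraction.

Load 1 — uniform load w=9 kN/m over full span:
  R_A = wL/2 = 9·6/2 = 27 kN
  M_A = wL²/12 = 9·6²/12 = 27 kN·m
  R_B = wL/2 = 9·6/2 = 27 kN
  M_B = -wL²/12 = -9·6²/12 = -27 kN·m
Load 2 — applied couple M₀=-2 kN·m at a=4 m (b=L-a=2):
  R_A = 6M₀ab/L³ = 6·(-2)·4·2/6³ = -4/9 kN
  M_A = M₀b(2a-b)/L² = (-2)·2·(2·4-2)/6² = -2/3 kN·m
  R_B = -6M₀ab/L³ = -6·(-2)·4·2/6³ = 4/9 kN
  M_B = M₀a(2b-a)/L² = (-2)·4·(2·2-4)/6² = 0 kN·m
Load 3 — triangular load w₀=13 kN/m (0→w₀ over full span):
  R_A = 3w₀L/20 = 3·13·6/20 = 117/10 kN
  M_A = w₀L²/30 = 13·6²/30 = 78/5 kN·m
  R_B = 7w₀L/20 = 7·13·6/20 = 273/10 kN
  M_B = -w₀L²/20 = -13·6²/20 = -117/5 kN·m
Superposition: R_A = 3443/90 kN, M_A = 629/15 kN·m, R_B = 4927/90 kN, M_B = -252/5 kN·m

R_A = 3443/90 kN, M_A = 629/15 kN·m, R_B = 4927/90 kN, M_B = -252/5 kN·m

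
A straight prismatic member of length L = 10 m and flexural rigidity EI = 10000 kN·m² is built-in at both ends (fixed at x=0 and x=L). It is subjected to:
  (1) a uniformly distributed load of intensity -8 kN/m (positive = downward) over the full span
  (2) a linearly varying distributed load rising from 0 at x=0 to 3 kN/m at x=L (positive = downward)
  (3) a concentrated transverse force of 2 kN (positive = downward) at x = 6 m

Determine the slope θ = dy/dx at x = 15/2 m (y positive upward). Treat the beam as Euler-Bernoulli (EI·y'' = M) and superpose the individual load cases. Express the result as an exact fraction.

Load 1 — uniform load w=-8 kN/m over full span:
  θ_1 = -wx(L-x)(L-2x)/(12EI) = -(-8)·(15/2)·(10-(15/2))·(10-2·(15/2))/(12·10000) = -1/160 rad
Load 2 — triangular load w₀=3 kN/m (0→w₀ over full span):
  θ_2 = -w₀(2x(L-x)(L-2x)(x+2L)+x²(L-x)²)/(120LEI) = -3·(2·(15/2)·(10-(15/2))·(10-2·(15/2))·((15/2)+2·10)+(15/2)²·(10-(15/2))²)/(120·10·10000) = 123/102400 rad
Load 3 — point force P=2 kN at a=6 m (b=L-a=4):
  θ_3 = Pa²(L-x)(2bL-(3b+a)(L-x))/(2L³EI)  [x>a] = 2·6²·(10-(15/2))·(2·4·10-(3·4+6)·(10-(15/2)))/(2·10³·10000) = 63/200000 rad
Superposition: θ = Σ θ_i = -60593/12800000 rad ≈ -0.004734 rad

θ(15/2) = -60593/12800000 rad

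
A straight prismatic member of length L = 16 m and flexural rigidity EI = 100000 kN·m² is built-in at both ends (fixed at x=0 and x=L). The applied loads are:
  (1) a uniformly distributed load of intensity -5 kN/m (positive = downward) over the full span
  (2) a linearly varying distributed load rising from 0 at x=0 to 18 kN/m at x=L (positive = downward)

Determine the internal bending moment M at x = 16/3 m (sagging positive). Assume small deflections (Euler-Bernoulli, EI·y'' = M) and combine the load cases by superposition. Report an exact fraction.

M(16/3) = 64/5 kN·m

Load 1 — uniform load w=-5 kN/m over full span:
  M_1 = wLx/2 - wL²/12 - wx²/2 = (-5)·16·(16/3)/2 - (-5)·16²/12 - (-5)·(16/3)²/2 = -320/9 kN·m
Load 2 — triangular load w₀=18 kN/m (0→w₀ over full span):
  M_2 = 3w₀Lx/20 - w₀L²/30 - w₀x³/(6L) = 3·18·16·(16/3)/20 - 18·16²/30 - 18·(16/3)³/(6·16) = 2176/45 kN·m
Superposition: M = Σ M_i = 64/5 kN·m ≈ 12.800000 kN·m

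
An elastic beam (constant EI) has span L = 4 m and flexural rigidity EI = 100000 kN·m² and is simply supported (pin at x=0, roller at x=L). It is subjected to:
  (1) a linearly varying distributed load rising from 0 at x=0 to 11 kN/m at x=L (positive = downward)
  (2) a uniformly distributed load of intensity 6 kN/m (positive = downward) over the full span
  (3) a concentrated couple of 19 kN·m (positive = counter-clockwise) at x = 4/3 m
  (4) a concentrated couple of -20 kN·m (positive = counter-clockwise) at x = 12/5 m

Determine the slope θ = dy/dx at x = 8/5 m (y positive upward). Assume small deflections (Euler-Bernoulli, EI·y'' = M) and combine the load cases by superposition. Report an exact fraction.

Load 1 — triangular load w₀=11 kN/m (0→w₀ over full span):
  θ_1 = -w₀(7L⁴-30L²x²+15x⁴)/(360LEI) = -11·(7·4⁴-30·4²·(8/5)²+15·(8/5)⁴)/(360·4·100000) = -3553/70312500 rad
Load 2 — uniform load w=6 kN/m over full span:
  θ_2 = -w(L³-6Lx²+4x³)/(24EI) = -6·(4³-6·4·(8/5)²+4·(8/5)³)/(24·100000) = -37/781250 rad
Load 3 — applied couple M₀=19 kN·m at a=4/3 m (b=L-a=8/3):
  θ_3 = (M₀x²/(2L)-M₀(x-a)+C₁)/EI  [x>a] with C₁=M₀(3b²-L²)/(6L)=38/9 = (19·(8/5)²/(2·4)-19·((8/5)-(4/3))+(38/9))/100000 = 589/11250000 rad
Load 4 — applied couple M₀=-20 kN·m at a=12/5 m (b=L-a=8/5):
  θ_4 = (M₀x²/(2L)+C₁)/EI  [x≤a] with C₁=M₀(3b²-L²)/(6L)=104/15 = ((-20)·(8/5)²/(2·4)+(104/15))/100000 = 1/187500 rad
Superposition: θ = Σ θ_i = -3769/93750000 rad ≈ -0.000040 rad

θ(8/5) = -3769/93750000 rad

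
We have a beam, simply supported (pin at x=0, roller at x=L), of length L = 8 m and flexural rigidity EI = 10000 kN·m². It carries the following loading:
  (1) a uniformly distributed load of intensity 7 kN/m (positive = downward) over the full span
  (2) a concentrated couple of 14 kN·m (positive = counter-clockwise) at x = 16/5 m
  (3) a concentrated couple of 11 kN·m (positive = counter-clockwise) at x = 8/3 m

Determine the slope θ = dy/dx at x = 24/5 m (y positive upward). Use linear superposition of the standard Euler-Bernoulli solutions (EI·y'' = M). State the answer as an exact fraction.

Load 1 — uniform load w=7 kN/m over full span:
  θ_1 = -w(L³-6Lx²+4x³)/(24EI) = -7·(8³-6·8·(24/5)²+4·(24/5)³)/(24·10000) = 1036/234375 rad
Load 2 — applied couple M₀=14 kN·m at a=16/5 m (b=L-a=24/5):
  θ_2 = (M₀x²/(2L)-M₀(x-a)+C₁)/EI  [x>a] with C₁=M₀(3b²-L²)/(6L)=112/75 = (14·(24/5)²/(2·8)-14·((24/5)-(16/5))+(112/75))/10000 = -7/93750 rad
Load 3 — applied couple M₀=11 kN·m at a=8/3 m (b=L-a=16/3):
  θ_3 = (M₀x²/(2L)-M₀(x-a)+C₁)/EI  [x>a] with C₁=M₀(3b²-L²)/(6L)=44/9 = (11·(24/5)²/(2·8)-11·((24/5)-(8/3))+(44/9))/10000 = -77/281250 rad
Superposition: θ = Σ θ_i = 2863/703125 rad ≈ 0.004072 rad

θ(24/5) = 2863/703125 rad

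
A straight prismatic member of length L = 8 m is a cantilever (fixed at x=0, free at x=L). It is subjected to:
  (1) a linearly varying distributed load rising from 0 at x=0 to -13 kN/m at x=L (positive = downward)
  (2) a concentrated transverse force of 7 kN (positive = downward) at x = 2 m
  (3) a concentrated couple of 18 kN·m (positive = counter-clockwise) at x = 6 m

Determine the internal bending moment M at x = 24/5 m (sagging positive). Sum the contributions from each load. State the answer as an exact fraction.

Load 1 — triangular load w₀=-13 kN/m (0→w₀ over full span):
  M_1 = w₀Lx/2 - w₀L²/3 - w₀x³/(6L) = (-13)·8·(24/5)/2 - (-13)·8²/3 - (-13)·(24/5)³/(6·8) = 21632/375 kN·m
Load 2 — point force P=7 kN at a=2 m (b=L-a=6):
  M_2 = 0  [x>a] = 0 kN·m
Load 3 — applied couple M₀=18 kN·m at a=6 m (b=L-a=2):
  M_3 = M₀  [x≤a] = 18 = 18 kN·m
Superposition: M = Σ M_i = 28382/375 kN·m ≈ 75.685333 kN·m

M(24/5) = 28382/375 kN·m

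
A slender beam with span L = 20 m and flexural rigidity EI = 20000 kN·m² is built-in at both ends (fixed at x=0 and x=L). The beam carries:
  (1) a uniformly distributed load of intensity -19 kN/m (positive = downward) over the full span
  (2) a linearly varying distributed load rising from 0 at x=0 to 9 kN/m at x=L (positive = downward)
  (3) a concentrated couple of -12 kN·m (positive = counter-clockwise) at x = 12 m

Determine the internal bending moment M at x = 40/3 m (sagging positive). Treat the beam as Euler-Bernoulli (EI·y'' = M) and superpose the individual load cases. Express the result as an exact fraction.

Load 1 — uniform load w=-19 kN/m over full span:
  M_1 = wLx/2 - wL²/12 - wx²/2 = (-19)·20·(40/3)/2 - (-19)·20²/12 - (-19)·(40/3)²/2 = -1900/9 kN·m
Load 2 — triangular load w₀=9 kN/m (0→w₀ over full span):
  M_2 = 3w₀Lx/20 - w₀L²/30 - w₀x³/(6L) = 3·9·20·(40/3)/20 - 9·20²/30 - 9·(40/3)³/(6·20) = 560/9 kN·m
Load 3 — applied couple M₀=-12 kN·m at a=12 m (b=L-a=8):
  M_3 = R_Ax - M_A - M₀  [x>a] with R_A=-108/125, M_A=-96/25 = (-108/125)·(40/3) - (-96/25) - (-12) = 108/25 kN·m
Superposition: M = Σ M_i = -32528/225 kN·m ≈ -144.568889 kN·m

M(40/3) = -32528/225 kN·m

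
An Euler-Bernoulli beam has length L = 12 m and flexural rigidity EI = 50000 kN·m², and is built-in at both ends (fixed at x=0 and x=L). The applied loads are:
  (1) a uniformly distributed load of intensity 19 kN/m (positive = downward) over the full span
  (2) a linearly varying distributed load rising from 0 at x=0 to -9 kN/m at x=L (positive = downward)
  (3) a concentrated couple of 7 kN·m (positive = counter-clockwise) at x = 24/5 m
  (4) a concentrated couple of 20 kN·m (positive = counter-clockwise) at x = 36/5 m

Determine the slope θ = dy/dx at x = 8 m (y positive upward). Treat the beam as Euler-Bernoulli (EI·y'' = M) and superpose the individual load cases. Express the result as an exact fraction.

Load 1 — uniform load w=19 kN/m over full span:
  θ_1 = -wx(L-x)(L-2x)/(12EI) = -19·8·(12-8)·(12-2·8)/(12·50000) = 38/9375 rad
Load 2 — triangular load w₀=-9 kN/m (0→w₀ over full span):
  θ_2 = -w₀(2x(L-x)(L-2x)(x+2L)+x²(L-x)²)/(120LEI) = -(-9)·(2·8·(12-8)·(12-2·8)·(8+2·12)+8²·(12-8)²)/(120·12·50000) = -14/15625 rad
Load 3 — applied couple M₀=7 kN·m at a=24/5 m (b=L-a=36/5):
  θ_3 = (R_Ax²/2 - M_Ax - M₀(x-a))/EI  [x>a] with R_A=21/25, M_A=21/25 = ((21/25)·8²/2 - (21/25)·8 - 7·(8-(24/5)))/50000 = -7/156250 rad
Load 4 — applied couple M₀=20 kN·m at a=36/5 m (b=L-a=24/5):
  θ_4 = (R_Ax²/2 - M_Ax - M₀(x-a))/EI  [x>a] with R_A=12/5, M_A=32/5 = ((12/5)·8²/2 - (32/5)·8 - 20·(8-(36/5)))/50000 = 3/15625 rad
Superposition: θ = Σ θ_i = 1549/468750 rad ≈ 0.003305 rad

θ(8) = 1549/468750 rad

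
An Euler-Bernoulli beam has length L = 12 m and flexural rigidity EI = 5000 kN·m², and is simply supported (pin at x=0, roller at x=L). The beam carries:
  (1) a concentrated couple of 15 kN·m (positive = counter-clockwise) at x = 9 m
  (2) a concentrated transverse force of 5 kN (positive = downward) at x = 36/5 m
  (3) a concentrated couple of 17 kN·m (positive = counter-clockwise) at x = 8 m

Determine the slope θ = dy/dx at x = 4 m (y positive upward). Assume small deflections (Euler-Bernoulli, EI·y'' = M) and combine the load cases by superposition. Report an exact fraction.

θ(4) = -30017/3000000 rad

Load 1 — applied couple M₀=15 kN·m at a=9 m (b=L-a=3):
  θ_1 = (M₀x²/(2L)+C₁)/EI  [x≤a] with C₁=M₀(3b²-L²)/(6L)=-195/8 = (15·4²/(2·12)+(-195/8))/5000 = -23/8000 rad
Load 2 — point force P=5 kN at a=36/5 m (b=L-a=24/5):
  θ_2 = -Pb(L²-b²-3x²)/(6LEI)  [x≤a] = -5·(24/5)·(12²-(24/5)²-3·4²)/(6·12·5000) = -76/15625 rad
Load 3 — applied couple M₀=17 kN·m at a=8 m (b=L-a=4):
  θ_3 = (M₀x²/(2L)+C₁)/EI  [x≤a] with C₁=M₀(3b²-L²)/(6L)=-68/3 = (17·4²/(2·12)+(-68/3))/5000 = -17/7500 rad
Superposition: θ = Σ θ_i = -30017/3000000 rad ≈ -0.010006 rad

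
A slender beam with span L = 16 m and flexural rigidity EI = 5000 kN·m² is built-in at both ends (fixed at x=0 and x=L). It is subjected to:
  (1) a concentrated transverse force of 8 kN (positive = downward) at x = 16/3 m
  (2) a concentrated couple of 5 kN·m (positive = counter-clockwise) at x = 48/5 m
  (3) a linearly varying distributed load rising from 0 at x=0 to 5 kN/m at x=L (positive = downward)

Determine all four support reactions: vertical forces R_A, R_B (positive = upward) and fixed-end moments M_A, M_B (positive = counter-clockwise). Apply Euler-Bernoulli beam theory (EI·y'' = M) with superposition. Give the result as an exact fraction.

Load 1 — point force P=8 kN at a=16/3 m (b=L-a=32/3):
  R_A = Pb²(3a+b)/L³ = 8·(32/3)²·(3·(16/3)+(32/3))/16³ = 160/27 kN
  M_A = Pab²/L² = 8·(16/3)·(32/3)²/16² = 512/27 kN·m
  R_B = Pa²(a+3b)/L³ = 8·(16/3)²·((16/3)+3·(32/3))/16³ = 56/27 kN
  M_B = -Pa²b/L² = -8·(16/3)²·(32/3)/16² = -256/27 kN·m
Load 2 — applied couple M₀=5 kN·m at a=48/5 m (b=L-a=32/5):
  R_A = 6M₀ab/L³ = 6·5·(48/5)·(32/5)/16³ = 9/20 kN
  M_A = M₀b(2a-b)/L² = 5·(32/5)·(2·(48/5)-(32/5))/16² = 8/5 kN·m
  R_B = -6M₀ab/L³ = -6·5·(48/5)·(32/5)/16³ = -9/20 kN
  M_B = M₀a(2b-a)/L² = 5·(48/5)·(2·(32/5)-(48/5))/16² = 3/5 kN·m
Load 3 — triangular load w₀=5 kN/m (0→w₀ over full span):
  R_A = 3w₀L/20 = 3·5·16/20 = 12 kN
  M_A = w₀L²/30 = 5·16²/30 = 128/3 kN·m
  R_B = 7w₀L/20 = 7·5·16/20 = 28 kN
  M_B = -w₀L²/20 = -5·16²/20 = -64 kN·m
Superposition: R_A = 9923/540 kN, M_A = 8536/135 kN·m, R_B = 15997/540 kN, M_B = -9839/135 kN·m

R_A = 9923/540 kN, M_A = 8536/135 kN·m, R_B = 15997/540 kN, M_B = -9839/135 kN·m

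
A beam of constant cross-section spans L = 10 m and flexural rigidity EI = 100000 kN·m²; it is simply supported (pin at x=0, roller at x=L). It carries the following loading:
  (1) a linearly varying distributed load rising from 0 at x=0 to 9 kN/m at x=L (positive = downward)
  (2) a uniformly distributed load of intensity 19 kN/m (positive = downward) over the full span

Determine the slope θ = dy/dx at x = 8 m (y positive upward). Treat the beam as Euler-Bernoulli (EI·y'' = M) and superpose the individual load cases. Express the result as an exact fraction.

θ(8) = 973/125000 rad

Load 1 — triangular load w₀=9 kN/m (0→w₀ over full span):
  θ_1 = -w₀(7L⁴-30L²x²+15x⁴)/(360LEI) = -9·(7·10⁴-30·10²·8²+15·8⁴)/(360·10·100000) = 757/500000 rad
Load 2 — uniform load w=19 kN/m over full span:
  θ_2 = -w(L³-6Lx²+4x³)/(24EI) = -19·(10³-6·10·8²+4·8³)/(24·100000) = 627/100000 rad
Superposition: θ = Σ θ_i = 973/125000 rad ≈ 0.007784 rad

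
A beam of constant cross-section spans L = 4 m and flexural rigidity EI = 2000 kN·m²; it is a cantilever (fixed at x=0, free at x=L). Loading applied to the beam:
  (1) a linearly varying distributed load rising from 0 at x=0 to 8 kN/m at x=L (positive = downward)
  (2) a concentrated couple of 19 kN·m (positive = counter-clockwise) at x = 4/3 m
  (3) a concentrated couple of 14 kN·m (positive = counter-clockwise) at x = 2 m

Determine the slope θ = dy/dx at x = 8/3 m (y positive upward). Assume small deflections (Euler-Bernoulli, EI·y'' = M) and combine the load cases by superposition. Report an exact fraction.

Load 1 — triangular load w₀=8 kN/m (0→w₀ over full span):
  θ_1 = (w₀Lx²/4-w₀L²x/3-w₀x⁴/(24L))/EI = (8·4·(8/3)²/4-8·4²·(8/3)/3-8·(8/3)⁴/(24·4))/2000 = -928/30375 rad
Load 2 — applied couple M₀=19 kN·m at a=4/3 m (b=L-a=8/3):
  θ_2 = M₀a/EI  [x>a] = 19·(4/3)/2000 = 19/1500 rad
Load 3 — applied couple M₀=14 kN·m at a=2 m (b=L-a=2):
  θ_3 = M₀a/EI  [x>a] = 14·2/2000 = 7/500 rad
Superposition: θ = Σ θ_i = -118/30375 rad ≈ -0.003885 rad

θ(8/3) = -118/30375 rad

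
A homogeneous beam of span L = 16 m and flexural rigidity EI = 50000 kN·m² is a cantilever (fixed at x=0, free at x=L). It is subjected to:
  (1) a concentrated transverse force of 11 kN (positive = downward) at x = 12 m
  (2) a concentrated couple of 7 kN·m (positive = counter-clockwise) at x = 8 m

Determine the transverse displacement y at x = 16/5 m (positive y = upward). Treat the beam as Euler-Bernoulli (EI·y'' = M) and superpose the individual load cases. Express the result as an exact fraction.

y(16/5) = -13592/1171875 m

Load 1 — point force P=11 kN at a=12 m (b=L-a=4):
  y_1 = -Px²(3a-x)/(6EI)  [x≤a] = -11·(16/5)²·(3·12-(16/5))/(6·50000) = -14432/1171875 m
Load 2 — applied couple M₀=7 kN·m at a=8 m (b=L-a=8):
  y_2 = M₀x²/(2EI)  [x≤a] = 7·(16/5)²/(2·50000) = 56/78125 m
Superposition: y = Σ y_i = -13592/1171875 m ≈ -0.011599 m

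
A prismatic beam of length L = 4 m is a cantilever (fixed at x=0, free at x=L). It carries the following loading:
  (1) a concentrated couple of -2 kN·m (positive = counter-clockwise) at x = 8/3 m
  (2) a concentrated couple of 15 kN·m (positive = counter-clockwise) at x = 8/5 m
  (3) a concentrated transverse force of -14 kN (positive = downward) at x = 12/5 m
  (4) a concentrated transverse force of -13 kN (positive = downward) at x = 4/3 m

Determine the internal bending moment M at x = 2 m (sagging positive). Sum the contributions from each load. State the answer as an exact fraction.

M(2) = 18/5 kN·m

Load 1 — applied couple M₀=-2 kN·m at a=8/3 m (b=L-a=4/3):
  M_1 = M₀  [x≤a] = (-2) = -2 kN·m
Load 2 — applied couple M₀=15 kN·m at a=8/5 m (b=L-a=12/5):
  M_2 = 0  [x>a] = 0 kN·m
Load 3 — point force P=-14 kN at a=12/5 m (b=L-a=8/5):
  M_3 = -P(a-x)  [x≤a] = -(-14)·((12/5)-2) = 28/5 kN·m
Load 4 — point force P=-13 kN at a=4/3 m (b=L-a=8/3):
  M_4 = 0  [x>a] = 0 kN·m
Superposition: M = Σ M_i = 18/5 kN·m ≈ 3.600000 kN·m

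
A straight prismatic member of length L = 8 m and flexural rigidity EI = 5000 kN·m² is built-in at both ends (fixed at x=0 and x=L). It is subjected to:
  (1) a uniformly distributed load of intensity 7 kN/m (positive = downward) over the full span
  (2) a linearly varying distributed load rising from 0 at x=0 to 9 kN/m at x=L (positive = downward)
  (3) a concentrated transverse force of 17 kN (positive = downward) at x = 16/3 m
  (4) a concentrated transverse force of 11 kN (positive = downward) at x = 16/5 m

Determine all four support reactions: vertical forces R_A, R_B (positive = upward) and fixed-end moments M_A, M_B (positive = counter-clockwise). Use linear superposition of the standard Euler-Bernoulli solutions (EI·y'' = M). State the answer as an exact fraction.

Load 1 — uniform load w=7 kN/m over full span:
  R_A = wL/2 = 7·8/2 = 28 kN
  M_A = wL²/12 = 7·8²/12 = 112/3 kN·m
  R_B = wL/2 = 7·8/2 = 28 kN
  M_B = -wL²/12 = -7·8²/12 = -112/3 kN·m
Load 2 — triangular load w₀=9 kN/m (0→w₀ over full span):
  R_A = 3w₀L/20 = 3·9·8/20 = 54/5 kN
  M_A = w₀L²/30 = 9·8²/30 = 96/5 kN·m
  R_B = 7w₀L/20 = 7·9·8/20 = 126/5 kN
  M_B = -w₀L²/20 = -9·8²/20 = -144/5 kN·m
Load 3 — point force P=17 kN at a=16/3 m (b=L-a=8/3):
  R_A = Pb²(3a+b)/L³ = 17·(8/3)²·(3·(16/3)+(8/3))/8³ = 119/27 kN
  M_A = Pab²/L² = 17·(16/3)·(8/3)²/8² = 272/27 kN·m
  R_B = Pa²(a+3b)/L³ = 17·(16/3)²·((16/3)+3·(8/3))/8³ = 340/27 kN
  M_B = -Pa²b/L² = -17·(16/3)²·(8/3)/8² = -544/27 kN·m
Load 4 — point force P=11 kN at a=16/5 m (b=L-a=24/5):
  R_A = Pb²(3a+b)/L³ = 11·(24/5)²·(3·(16/5)+(24/5))/8³ = 891/125 kN
  M_A = Pab²/L² = 11·(16/5)·(24/5)²/8² = 1584/125 kN·m
  R_B = Pa²(a+3b)/L³ = 11·(16/5)²·((16/5)+3·(24/5))/8³ = 484/125 kN
  M_B = -Pa²b/L² = -11·(16/5)²·(24/5)/8² = -1056/125 kN·m
Superposition: R_A = 169882/3375 kN, M_A = 267568/3375 kN·m, R_B = 235118/3375 kN, M_B = -319712/3375 kN·m

R_A = 169882/3375 kN, M_A = 267568/3375 kN·m, R_B = 235118/3375 kN, M_B = -319712/3375 kN·m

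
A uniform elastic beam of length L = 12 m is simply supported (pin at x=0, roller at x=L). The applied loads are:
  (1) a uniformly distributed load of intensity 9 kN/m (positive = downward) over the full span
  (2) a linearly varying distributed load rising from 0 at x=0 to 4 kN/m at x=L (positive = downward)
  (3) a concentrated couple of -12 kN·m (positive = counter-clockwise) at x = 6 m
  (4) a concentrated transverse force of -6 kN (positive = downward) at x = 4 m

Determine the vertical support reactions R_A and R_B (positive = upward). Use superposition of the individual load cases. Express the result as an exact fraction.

R_A = 57 kN, R_B = 69 kN

Load 1 — uniform load w=9 kN/m over full span:
  R_A = wL/2 = 9·12/2 = 54 kN
  R_B = wL/2 = 9·12/2 = 54 kN
Load 2 — triangular load w₀=4 kN/m (0→w₀ over full span):
  R_A = w₀L/6 = 4·12/6 = 8 kN
  R_B = w₀L/3 = 4·12/3 = 16 kN
Load 3 — applied couple M₀=-12 kN·m at a=6 m (b=L-a=6):
  R_A = M₀/L = (-12)/12 = -1 kN
  R_B = -M₀/L = -(-12)/12 = 1 kN
Load 4 — point force P=-6 kN at a=4 m (b=L-a=8):
  R_A = Pb/L = (-6)·8/12 = -4 kN
  R_B = Pa/L = (-6)·4/12 = -2 kN
Superposition: R_A = 57 kN, R_B = 69 kN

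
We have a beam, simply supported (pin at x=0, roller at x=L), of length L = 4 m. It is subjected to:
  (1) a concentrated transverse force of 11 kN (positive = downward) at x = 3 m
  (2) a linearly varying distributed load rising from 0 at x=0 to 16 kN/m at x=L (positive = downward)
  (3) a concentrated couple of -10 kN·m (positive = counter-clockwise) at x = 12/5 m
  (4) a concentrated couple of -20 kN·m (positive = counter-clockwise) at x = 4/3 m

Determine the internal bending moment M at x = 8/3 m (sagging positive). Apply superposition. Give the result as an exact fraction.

M(8/3) = 2684/81 kN·m

Load 1 — point force P=11 kN at a=3 m (b=L-a=1):
  M_1 = Pbx/L  [x≤a] = 11·1·(8/3)/4 = 22/3 kN·m
Load 2 — triangular load w₀=16 kN/m (0→w₀ over full span):
  M_2 = w₀Lx/6 - w₀x³/(6L) = 16·4·(8/3)/6 - 16·(8/3)³/(6·4) = 1280/81 kN·m
Load 3 — applied couple M₀=-10 kN·m at a=12/5 m (b=L-a=8/5):
  M_3 = M₀x/L - M₀  [x>a] = (-10)·(8/3)/4 - (-10) = 10/3 kN·m
Load 4 — applied couple M₀=-20 kN·m at a=4/3 m (b=L-a=8/3):
  M_4 = M₀x/L - M₀  [x>a] = (-20)·(8/3)/4 - (-20) = 20/3 kN·m
Superposition: M = Σ M_i = 2684/81 kN·m ≈ 33.135802 kN·m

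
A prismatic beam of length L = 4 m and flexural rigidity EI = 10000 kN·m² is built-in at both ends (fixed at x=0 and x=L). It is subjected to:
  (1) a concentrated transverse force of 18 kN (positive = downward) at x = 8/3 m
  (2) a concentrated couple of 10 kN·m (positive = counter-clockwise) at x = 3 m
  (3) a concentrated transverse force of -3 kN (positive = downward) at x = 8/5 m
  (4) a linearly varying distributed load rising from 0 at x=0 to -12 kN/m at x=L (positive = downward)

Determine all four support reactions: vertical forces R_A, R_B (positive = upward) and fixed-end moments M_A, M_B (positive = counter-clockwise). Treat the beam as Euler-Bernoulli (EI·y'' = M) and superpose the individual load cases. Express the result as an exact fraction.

Load 1 — point force P=18 kN at a=8/3 m (b=L-a=4/3):
  R_A = Pb²(3a+b)/L³ = 18·(4/3)²·(3·(8/3)+(4/3))/4³ = 14/3 kN
  M_A = Pab²/L² = 18·(8/3)·(4/3)²/4² = 16/3 kN·m
  R_B = Pa²(a+3b)/L³ = 18·(8/3)²·((8/3)+3·(4/3))/4³ = 40/3 kN
  M_B = -Pa²b/L² = -18·(8/3)²·(4/3)/4² = -32/3 kN·m
Load 2 — applied couple M₀=10 kN·m at a=3 m (b=L-a=1):
  R_A = 6M₀ab/L³ = 6·10·3·1/4³ = 45/16 kN
  M_A = M₀b(2a-b)/L² = 10·1·(2·3-1)/4² = 25/8 kN·m
  R_B = -6M₀ab/L³ = -6·10·3·1/4³ = -45/16 kN
  M_B = M₀a(2b-a)/L² = 10·3·(2·1-3)/4² = -15/8 kN·m
Load 3 — point force P=-3 kN at a=8/5 m (b=L-a=12/5):
  R_A = Pb²(3a+b)/L³ = (-3)·(12/5)²·(3·(8/5)+(12/5))/4³ = -243/125 kN
  M_A = Pab²/L² = (-3)·(8/5)·(12/5)²/4² = -216/125 kN·m
  R_B = Pa²(a+3b)/L³ = (-3)·(8/5)²·((8/5)+3·(12/5))/4³ = -132/125 kN
  M_B = -Pa²b/L² = -(-3)·(8/5)²·(12/5)/4² = 144/125 kN·m
Load 4 — triangular load w₀=-12 kN/m (0→w₀ over full span):
  R_A = 3w₀L/20 = 3·(-12)·4/20 = -36/5 kN
  M_A = w₀L²/30 = (-12)·4²/30 = -32/5 kN·m
  R_B = 7w₀L/20 = 7·(-12)·4/20 = -84/5 kN
  M_B = -w₀L²/20 = -(-12)·4²/20 = 48/5 kN·m
Superposition: R_A = -9989/6000 kN, M_A = 991/3000 kN·m, R_B = -44011/6000 kN, M_B = -5369/3000 kN·m

R_A = -9989/6000 kN, M_A = 991/3000 kN·m, R_B = -44011/6000 kN, M_B = -5369/3000 kN·m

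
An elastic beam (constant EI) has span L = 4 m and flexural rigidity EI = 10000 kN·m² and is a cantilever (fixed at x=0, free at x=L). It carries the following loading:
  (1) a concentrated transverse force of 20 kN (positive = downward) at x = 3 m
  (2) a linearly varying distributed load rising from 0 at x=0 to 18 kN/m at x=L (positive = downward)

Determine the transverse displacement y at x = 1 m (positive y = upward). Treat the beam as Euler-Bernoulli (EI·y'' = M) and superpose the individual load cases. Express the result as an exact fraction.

Load 1 — point force P=20 kN at a=3 m (b=L-a=1):
  y_1 = -Px²(3a-x)/(6EI)  [x≤a] = -20·1²·(3·3-1)/(6·10000) = -1/375 m
Load 2 — triangular load w₀=18 kN/m (0→w₀ over full span):
  y_2 = (w₀Lx³/12-w₀L²x²/6-w₀x⁵/(120L))/EI = (18·4·1³/12-18·4²·1²/6-18·1⁵/(120·4))/10000 = -3363/800000 m
Superposition: y = Σ y_i = -16489/2400000 m ≈ -0.006870 m

y(1) = -16489/2400000 m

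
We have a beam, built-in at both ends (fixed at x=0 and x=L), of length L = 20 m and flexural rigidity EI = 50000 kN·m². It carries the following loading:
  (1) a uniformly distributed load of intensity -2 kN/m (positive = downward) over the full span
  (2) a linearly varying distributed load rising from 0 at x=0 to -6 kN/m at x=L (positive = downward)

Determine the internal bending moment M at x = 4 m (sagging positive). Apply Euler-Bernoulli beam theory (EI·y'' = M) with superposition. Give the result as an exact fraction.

Load 1 — uniform load w=-2 kN/m over full span:
  M_1 = wLx/2 - wL²/12 - wx²/2 = (-2)·20·4/2 - (-2)·20²/12 - (-2)·4²/2 = 8/3 kN·m
Load 2 — triangular load w₀=-6 kN/m (0→w₀ over full span):
  M_2 = 3w₀Lx/20 - w₀L²/30 - w₀x³/(6L) = 3·(-6)·20·4/20 - (-6)·20²/30 - (-6)·4³/(6·20) = 56/5 kN·m
Superposition: M = Σ M_i = 208/15 kN·m ≈ 13.866667 kN·m

M(4) = 208/15 kN·m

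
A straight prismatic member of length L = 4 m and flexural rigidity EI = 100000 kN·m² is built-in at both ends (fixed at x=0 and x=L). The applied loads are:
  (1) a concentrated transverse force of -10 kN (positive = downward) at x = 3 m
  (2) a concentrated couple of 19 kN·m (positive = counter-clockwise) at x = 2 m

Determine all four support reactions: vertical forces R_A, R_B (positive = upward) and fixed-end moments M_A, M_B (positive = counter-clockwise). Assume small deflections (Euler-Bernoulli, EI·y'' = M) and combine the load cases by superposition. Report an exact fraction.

R_A = 89/16 kN, M_A = 23/8 kN·m, R_B = -249/16 kN, M_B = 83/8 kN·m

Load 1 — point force P=-10 kN at a=3 m (b=L-a=1):
  R_A = Pb²(3a+b)/L³ = (-10)·1²·(3·3+1)/4³ = -25/16 kN
  M_A = Pab²/L² = (-10)·3·1²/4² = -15/8 kN·m
  R_B = Pa²(a+3b)/L³ = (-10)·3²·(3+3·1)/4³ = -135/16 kN
  M_B = -Pa²b/L² = -(-10)·3²·1/4² = 45/8 kN·m
Load 2 — applied couple M₀=19 kN·m at a=2 m (b=L-a=2):
  R_A = 6M₀ab/L³ = 6·19·2·2/4³ = 57/8 kN
  M_A = M₀b(2a-b)/L² = 19·2·(2·2-2)/4² = 19/4 kN·m
  R_B = -6M₀ab/L³ = -6·19·2·2/4³ = -57/8 kN
  M_B = M₀a(2b-a)/L² = 19·2·(2·2-2)/4² = 19/4 kN·m
Superposition: R_A = 89/16 kN, M_A = 23/8 kN·m, R_B = -249/16 kN, M_B = 83/8 kN·m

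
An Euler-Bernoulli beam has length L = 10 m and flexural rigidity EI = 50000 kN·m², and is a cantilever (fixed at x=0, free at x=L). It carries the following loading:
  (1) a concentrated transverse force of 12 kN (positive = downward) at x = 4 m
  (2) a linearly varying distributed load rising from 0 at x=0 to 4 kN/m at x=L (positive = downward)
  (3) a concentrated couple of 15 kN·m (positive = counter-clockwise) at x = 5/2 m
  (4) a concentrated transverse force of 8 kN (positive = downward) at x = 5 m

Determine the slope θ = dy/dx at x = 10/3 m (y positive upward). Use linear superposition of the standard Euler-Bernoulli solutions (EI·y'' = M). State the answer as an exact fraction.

Load 1 — point force P=12 kN at a=4 m (b=L-a=6):
  θ_1 = -Px(2a-x)/(2EI)  [x≤a] = -12·(10/3)·(2·4-(10/3))/(2·50000) = -7/3750 rad
Load 2 — triangular load w₀=4 kN/m (0→w₀ over full span):
  θ_2 = (w₀Lx²/4-w₀L²x/3-w₀x⁴/(24L))/EI = (4·10·(10/3)²/4-4·10²·(10/3)/3-4·(10/3)⁴/(24·10))/50000 = -163/24300 rad
Load 3 — applied couple M₀=15 kN·m at a=5/2 m (b=L-a=15/2):
  θ_3 = M₀a/EI  [x>a] = 15·(5/2)/50000 = 3/4000 rad
Load 4 — point force P=8 kN at a=5 m (b=L-a=5):
  θ_4 = -Px(2a-x)/(2EI)  [x≤a] = -8·(10/3)·(2·5-(10/3))/(2·50000) = -2/1125 rad
Superposition: θ = Σ θ_i = -46667/4860000 rad ≈ -0.009602 rad

θ(10/3) = -46667/4860000 rad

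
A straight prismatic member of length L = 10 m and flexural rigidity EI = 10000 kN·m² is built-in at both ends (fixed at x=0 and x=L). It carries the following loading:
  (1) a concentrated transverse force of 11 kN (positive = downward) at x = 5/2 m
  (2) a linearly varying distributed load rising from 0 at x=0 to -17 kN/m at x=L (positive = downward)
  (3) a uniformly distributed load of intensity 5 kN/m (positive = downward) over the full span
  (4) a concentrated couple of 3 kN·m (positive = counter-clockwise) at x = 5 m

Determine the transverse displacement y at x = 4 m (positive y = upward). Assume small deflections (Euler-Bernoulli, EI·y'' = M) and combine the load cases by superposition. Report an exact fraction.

y(4) = 17481/4000000 m

Load 1 — point force P=11 kN at a=5/2 m (b=L-a=15/2):
  y_1 = -Pa²(L-x)²(3bL-(3b+a)(L-x))/(6L³EI)  [x>a] = -11·(5/2)²·(10-4)²·(3·(15/2)·10-(3·(15/2)+(5/2))·(10-4))/(6·10³·10000) = -99/32000 m
Load 2 — triangular load w₀=-17 kN/m (0→w₀ over full span):
  y_2 = -w₀x²(L-x)²(x+2L)/(120LEI) = -(-17)·4²·(10-4)²·(4+2·10)/(120·10·10000) = 306/15625 m
Load 3 — uniform load w=5 kN/m over full span:
  y_3 = -wx²(L-x)²/(24EI) = -5·4²·(10-4)²/(24·10000) = -3/250 m
Load 4 — applied couple M₀=3 kN·m at a=5 m (b=L-a=5):
  y_4 = (R_Ax³/6 - M_Ax²/2)/EI  [x≤a] with R_A=9/20, M_A=3/4 = ((9/20)·4³/6 - (3/4)·4²/2)/10000 = -3/25000 m
Superposition: y = Σ y_i = 17481/4000000 m ≈ 0.004370 m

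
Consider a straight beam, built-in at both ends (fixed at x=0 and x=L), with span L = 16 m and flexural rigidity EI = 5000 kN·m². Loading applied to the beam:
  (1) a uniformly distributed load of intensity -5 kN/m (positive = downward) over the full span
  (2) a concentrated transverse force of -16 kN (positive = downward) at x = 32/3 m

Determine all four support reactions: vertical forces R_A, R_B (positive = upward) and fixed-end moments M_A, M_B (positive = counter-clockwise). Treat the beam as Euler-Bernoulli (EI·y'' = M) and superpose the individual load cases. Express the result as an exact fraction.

R_A = -1192/27 kN, M_A = -3392/27 kN·m, R_B = -1400/27 kN, M_B = 3904/27 kN·m

Load 1 — uniform load w=-5 kN/m over full span:
  R_A = wL/2 = (-5)·16/2 = -40 kN
  M_A = wL²/12 = (-5)·16²/12 = -320/3 kN·m
  R_B = wL/2 = (-5)·16/2 = -40 kN
  M_B = -wL²/12 = -(-5)·16²/12 = 320/3 kN·m
Load 2 — point force P=-16 kN at a=32/3 m (b=L-a=16/3):
  R_A = Pb²(3a+b)/L³ = (-16)·(16/3)²·(3·(32/3)+(16/3))/16³ = -112/27 kN
  M_A = Pab²/L² = (-16)·(32/3)·(16/3)²/16² = -512/27 kN·m
  R_B = Pa²(a+3b)/L³ = (-16)·(32/3)²·((32/3)+3·(16/3))/16³ = -320/27 kN
  M_B = -Pa²b/L² = -(-16)·(32/3)²·(16/3)/16² = 1024/27 kN·m
Superposition: R_A = -1192/27 kN, M_A = -3392/27 kN·m, R_B = -1400/27 kN, M_B = 3904/27 kN·m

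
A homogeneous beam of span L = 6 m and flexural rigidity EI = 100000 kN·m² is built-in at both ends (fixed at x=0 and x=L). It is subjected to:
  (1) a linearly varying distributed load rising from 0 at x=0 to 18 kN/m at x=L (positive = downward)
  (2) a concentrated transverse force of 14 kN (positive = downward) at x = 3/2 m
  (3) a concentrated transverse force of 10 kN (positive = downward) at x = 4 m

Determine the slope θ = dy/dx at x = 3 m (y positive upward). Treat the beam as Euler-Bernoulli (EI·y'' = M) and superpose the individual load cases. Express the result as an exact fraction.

θ(3) = -827/48000000 rad

Load 1 — triangular load w₀=18 kN/m (0→w₀ over full span):
  θ_1 = -w₀(2x(L-x)(L-2x)(x+2L)+x²(L-x)²)/(120LEI) = -18·(2·3·(6-3)·(6-2·3)·(3+2·6)+3²·(6-3)²)/(120·6·100000) = -81/4000000 rad
Load 2 — point force P=14 kN at a=3/2 m (b=L-a=9/2):
  θ_2 = Pa²(L-x)(2bL-(3b+a)(L-x))/(2L³EI)  [x>a] = 14·(3/2)²·(6-3)·(2·(9/2)·6-(3·(9/2)+(3/2))·(6-3))/(2·6³·100000) = 63/3200000 rad
Load 3 — point force P=10 kN at a=4 m (b=L-a=2):
  θ_3 = -Pb²x(2aL-(3a+b)x)/(2L³EI)  [x≤a] = -10·2²·3·(2·4·6-(3·4+2)·3)/(2·6³·100000) = -1/60000 rad
Superposition: θ = Σ θ_i = -827/48000000 rad ≈ -0.000017 rad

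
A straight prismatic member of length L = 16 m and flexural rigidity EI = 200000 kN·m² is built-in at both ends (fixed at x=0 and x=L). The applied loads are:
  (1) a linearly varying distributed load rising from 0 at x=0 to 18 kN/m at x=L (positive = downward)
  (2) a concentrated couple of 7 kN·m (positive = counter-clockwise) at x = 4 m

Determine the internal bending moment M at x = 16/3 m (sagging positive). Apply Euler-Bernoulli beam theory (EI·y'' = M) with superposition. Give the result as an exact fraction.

Load 1 — triangular load w₀=18 kN/m (0→w₀ over full span):
  M_1 = 3w₀Lx/20 - w₀L²/30 - w₀x³/(6L) = 3·18·16·(16/3)/20 - 18·16²/30 - 18·(16/3)³/(6·16) = 2176/45 kN·m
Load 2 — applied couple M₀=7 kN·m at a=4 m (b=L-a=12):
  M_2 = R_Ax - M_A - M₀  [x>a] with R_A=63/128, M_A=-21/16 = (63/128)·(16/3) - (-21/16) - 7 = -49/16 kN·m
Superposition: M = Σ M_i = 32611/720 kN·m ≈ 45.293056 kN·m

M(16/3) = 32611/720 kN·m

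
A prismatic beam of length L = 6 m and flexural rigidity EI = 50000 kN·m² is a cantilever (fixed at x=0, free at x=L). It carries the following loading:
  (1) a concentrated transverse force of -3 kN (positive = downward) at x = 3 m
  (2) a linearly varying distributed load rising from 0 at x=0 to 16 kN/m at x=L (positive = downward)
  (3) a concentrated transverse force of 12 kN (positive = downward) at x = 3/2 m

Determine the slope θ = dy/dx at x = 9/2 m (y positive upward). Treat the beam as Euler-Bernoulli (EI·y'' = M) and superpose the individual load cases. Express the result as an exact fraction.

Load 1 — point force P=-3 kN at a=3 m (b=L-a=3):
  θ_1 = -Pa²/(2EI)  [x>a] = -(-3)·3²/(2·50000) = 27/100000 rad
Load 2 — triangular load w₀=16 kN/m (0→w₀ over full span):
  θ_2 = (w₀Lx²/4-w₀L²x/3-w₀x⁴/(24L))/EI = (16·6·(9/2)²/4-16·6²·(9/2)/3-16·(9/2)⁴/(24·6))/50000 = -6777/800000 rad
Load 3 — point force P=12 kN at a=3/2 m (b=L-a=9/2):
  θ_3 = -Pa²/(2EI)  [x>a] = -12·(3/2)²/(2·50000) = -27/100000 rad
Superposition: θ = Σ θ_i = -6777/800000 rad ≈ -0.008471 rad

θ(9/2) = -6777/800000 rad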